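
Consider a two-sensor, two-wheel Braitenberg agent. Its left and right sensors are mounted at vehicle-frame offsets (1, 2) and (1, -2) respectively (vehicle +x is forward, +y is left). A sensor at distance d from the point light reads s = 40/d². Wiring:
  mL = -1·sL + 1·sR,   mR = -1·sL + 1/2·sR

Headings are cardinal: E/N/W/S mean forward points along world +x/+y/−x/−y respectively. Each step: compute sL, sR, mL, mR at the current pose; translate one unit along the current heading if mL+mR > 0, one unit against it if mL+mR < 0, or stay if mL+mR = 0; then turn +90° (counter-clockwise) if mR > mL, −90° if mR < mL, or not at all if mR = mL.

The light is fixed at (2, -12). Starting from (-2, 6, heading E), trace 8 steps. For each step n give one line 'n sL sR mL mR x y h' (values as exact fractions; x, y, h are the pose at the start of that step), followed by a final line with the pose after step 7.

n=0: pose=(-2,6,E); sL=40/409, sR=8/53; mL=1152/21677, mR=-484/21677; mL+mR=668/21677 → advance +1; mR−mL=-4/53 → turn -1·90°
n=1: pose=(-1,6,S); sL=4/29, sR=20/157; mL=-48/4553, mR=-338/4553; mL+mR=-386/4553 → advance -1; mR−mL=-10/157 → turn -1·90°
n=2: pose=(-1,7,W); sL=8/61, sR=40/457; mL=-1216/27877, mR=-2436/27877; mL+mR=-3652/27877 → advance -1; mR−mL=-20/457 → turn -1·90°
n=3: pose=(0,7,N); sL=5/52, sR=1/10; mL=1/260, mR=-3/65; mL+mR=-11/260 → advance -1; mR−mL=-1/20 → turn -1·90°
n=4: pose=(0,6,E); sL=40/401, sR=40/257; mL=5760/103057, mR=-2260/103057; mL+mR=3500/103057 → advance +1; mR−mL=-20/257 → turn -1·90°
n=5: pose=(1,6,S); sL=4/29, sR=20/149; mL=-16/4321, mR=-306/4321; mL+mR=-322/4321 → advance -1; mR−mL=-10/149 → turn -1·90°
n=6: pose=(1,7,W); sL=40/293, sR=8/89; mL=-1216/26077, mR=-2388/26077; mL+mR=-3604/26077 → advance -1; mR−mL=-4/89 → turn -1·90°
n=7: pose=(2,7,N); sL=10/101, sR=10/101; mL=0, mR=-5/101; mL+mR=-5/101 → advance -1; mR−mL=-5/101 → turn -1·90°

0 40/409 8/53 1152/21677 -484/21677 -2 6 E
1 4/29 20/157 -48/4553 -338/4553 -1 6 S
2 8/61 40/457 -1216/27877 -2436/27877 -1 7 W
3 5/52 1/10 1/260 -3/65 0 7 N
4 40/401 40/257 5760/103057 -2260/103057 0 6 E
5 4/29 20/149 -16/4321 -306/4321 1 6 S
6 40/293 8/89 -1216/26077 -2388/26077 1 7 W
7 10/101 10/101 0 -5/101 2 7 N
final 2 6 E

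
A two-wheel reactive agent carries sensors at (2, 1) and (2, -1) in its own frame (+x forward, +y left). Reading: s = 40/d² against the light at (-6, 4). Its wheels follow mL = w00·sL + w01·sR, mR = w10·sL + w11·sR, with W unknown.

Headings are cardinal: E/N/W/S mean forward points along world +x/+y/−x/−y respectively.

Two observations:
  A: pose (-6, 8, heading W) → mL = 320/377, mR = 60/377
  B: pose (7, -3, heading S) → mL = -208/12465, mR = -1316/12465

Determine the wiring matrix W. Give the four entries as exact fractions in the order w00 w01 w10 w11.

1/2 -1/2 1/2 -1

obs A: pose=(-6,8,W) → sL=40/13, sR=40/29, mL=320/377, mR=60/377
obs B: pose=(7,-3,S) → sL=40/277, sR=8/45, mL=-208/12465, mR=-1316/12465
sensor matrix S = [[40/13, 40/29], [40/277, 8/45]]; det S = 326912/939861
solve [mL_A; mL_B] = S·[w00; w01] and [mR_A; mR_B] = S·[w10; w11]:
  w00 = 1/2, w01 = -1/2, w10 = 1/2, w11 = -1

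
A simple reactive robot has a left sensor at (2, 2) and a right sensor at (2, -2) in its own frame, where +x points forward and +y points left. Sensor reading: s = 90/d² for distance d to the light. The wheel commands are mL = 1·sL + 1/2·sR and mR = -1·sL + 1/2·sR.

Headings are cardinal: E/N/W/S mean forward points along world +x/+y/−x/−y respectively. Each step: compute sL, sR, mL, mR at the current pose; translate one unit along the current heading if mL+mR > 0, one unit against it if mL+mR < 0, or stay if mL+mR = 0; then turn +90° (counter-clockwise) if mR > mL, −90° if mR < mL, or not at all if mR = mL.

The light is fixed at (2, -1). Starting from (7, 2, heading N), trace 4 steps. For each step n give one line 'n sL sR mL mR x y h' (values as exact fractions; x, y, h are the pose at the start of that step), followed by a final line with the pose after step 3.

0 45/17 45/37 4095/1258 -2565/1258 7 2 N
1 18/17 90/53 1719/901 -189/901 7 3 E
2 45/34 9/2 243/68 63/68 8 3 S
3 90/17 90/41 4455/697 -2925/697 8 2 W
final 7 2 N

n=0: pose=(7,2,N); sL=45/17, sR=45/37; mL=4095/1258, mR=-2565/1258; mL+mR=45/37 → advance +1; mR−mL=-90/17 → turn -1·90°
n=1: pose=(7,3,E); sL=18/17, sR=90/53; mL=1719/901, mR=-189/901; mL+mR=90/53 → advance +1; mR−mL=-36/17 → turn -1·90°
n=2: pose=(8,3,S); sL=45/34, sR=9/2; mL=243/68, mR=63/68; mL+mR=9/2 → advance +1; mR−mL=-45/17 → turn -1·90°
n=3: pose=(8,2,W); sL=90/17, sR=90/41; mL=4455/697, mR=-2925/697; mL+mR=90/41 → advance +1; mR−mL=-180/17 → turn -1·90°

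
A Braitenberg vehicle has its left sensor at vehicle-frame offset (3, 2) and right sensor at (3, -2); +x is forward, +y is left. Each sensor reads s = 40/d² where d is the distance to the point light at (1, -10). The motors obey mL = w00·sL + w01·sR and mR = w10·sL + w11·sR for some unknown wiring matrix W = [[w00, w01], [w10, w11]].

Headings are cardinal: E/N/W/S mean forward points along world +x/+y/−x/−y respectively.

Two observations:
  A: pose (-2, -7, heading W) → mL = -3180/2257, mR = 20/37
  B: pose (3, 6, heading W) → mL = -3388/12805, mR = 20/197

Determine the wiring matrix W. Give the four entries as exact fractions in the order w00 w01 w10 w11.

obs A: pose=(-2,-7,W) → sL=40/37, sR=40/61, mL=-3180/2257, mR=20/37
obs B: pose=(3,6,W) → sL=40/197, sR=8/65, mL=-3388/12805, mR=20/197
sensor matrix S = [[40/37, 40/61], [40/197, 8/65]]; det S = -512/5780177
solve [mL_A; mL_B] = S·[w00; w01] and [mR_A; mR_B] = S·[w10; w11]:
  w00 = -1, w01 = -1/2, w10 = 1/2, w11 = 0

-1 -1/2 1/2 0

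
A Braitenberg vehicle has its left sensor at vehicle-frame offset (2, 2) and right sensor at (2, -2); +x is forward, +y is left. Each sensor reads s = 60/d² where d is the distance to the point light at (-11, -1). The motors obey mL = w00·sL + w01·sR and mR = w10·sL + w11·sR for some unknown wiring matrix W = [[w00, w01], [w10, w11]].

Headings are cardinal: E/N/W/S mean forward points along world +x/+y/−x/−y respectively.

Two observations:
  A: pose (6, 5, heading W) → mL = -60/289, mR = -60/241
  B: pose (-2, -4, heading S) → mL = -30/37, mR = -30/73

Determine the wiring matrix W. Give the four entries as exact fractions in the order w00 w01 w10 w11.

obs A: pose=(6,5,W) → sL=60/241, sR=60/289, mL=-60/289, mR=-60/241
obs B: pose=(-2,-4,S) → sL=30/73, sR=30/37, mL=-30/37, mR=-30/73
sensor matrix S = [[60/241, 60/289], [30/73, 30/37]]; det S = 21924000/188121949
solve [mL_A; mL_B] = S·[w00; w01] and [mR_A; mR_B] = S·[w10; w11]:
  w00 = 0, w01 = -1, w10 = -1, w11 = 0

0 -1 -1 0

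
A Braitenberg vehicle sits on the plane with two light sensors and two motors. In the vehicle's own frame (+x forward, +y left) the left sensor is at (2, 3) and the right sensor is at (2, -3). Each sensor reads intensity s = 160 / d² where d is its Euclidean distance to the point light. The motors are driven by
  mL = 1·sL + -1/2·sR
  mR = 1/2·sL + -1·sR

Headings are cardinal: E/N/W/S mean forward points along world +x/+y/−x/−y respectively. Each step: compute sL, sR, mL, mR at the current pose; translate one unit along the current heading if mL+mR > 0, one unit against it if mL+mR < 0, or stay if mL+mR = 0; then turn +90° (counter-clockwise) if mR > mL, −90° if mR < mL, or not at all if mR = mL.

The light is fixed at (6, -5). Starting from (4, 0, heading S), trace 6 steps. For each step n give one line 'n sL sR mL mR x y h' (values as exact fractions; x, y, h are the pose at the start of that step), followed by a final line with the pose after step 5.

n=0: pose=(4,0,S); sL=16, sR=80/17; mL=232/17, mR=56/17; mL+mR=288/17 → advance +1; mR−mL=-176/17 → turn -1·90°
n=1: pose=(4,-1,W); sL=160/17, sR=32/13; mL=1808/221, mR=496/221; mL+mR=2304/221 → advance +1; mR−mL=-1312/221 → turn -1·90°
n=2: pose=(3,-1,N); sL=20/9, sR=40/9; mL=0, mR=-10/3; mL+mR=-10/3 → advance -1; mR−mL=-10/3 → turn -1·90°
n=3: pose=(3,-2,E); sL=160/37, sR=160; mL=-2800/37, mR=-5840/37; mL+mR=-8640/37 → advance -1; mR−mL=-3040/37 → turn -1·90°
n=4: pose=(2,-2,S); sL=80, sR=16/5; mL=392/5, mR=184/5; mL+mR=576/5 → advance +1; mR−mL=-208/5 → turn -1·90°
n=5: pose=(2,-3,W); sL=160/37, sR=160/61; mL=6800/2257, mR=-1040/2257; mL+mR=5760/2257 → advance +1; mR−mL=-7840/2257 → turn -1·90°

0 16 80/17 232/17 56/17 4 0 S
1 160/17 32/13 1808/221 496/221 4 -1 W
2 20/9 40/9 0 -10/3 3 -1 N
3 160/37 160 -2800/37 -5840/37 3 -2 E
4 80 16/5 392/5 184/5 2 -2 S
5 160/37 160/61 6800/2257 -1040/2257 2 -3 W
final 1 -3 N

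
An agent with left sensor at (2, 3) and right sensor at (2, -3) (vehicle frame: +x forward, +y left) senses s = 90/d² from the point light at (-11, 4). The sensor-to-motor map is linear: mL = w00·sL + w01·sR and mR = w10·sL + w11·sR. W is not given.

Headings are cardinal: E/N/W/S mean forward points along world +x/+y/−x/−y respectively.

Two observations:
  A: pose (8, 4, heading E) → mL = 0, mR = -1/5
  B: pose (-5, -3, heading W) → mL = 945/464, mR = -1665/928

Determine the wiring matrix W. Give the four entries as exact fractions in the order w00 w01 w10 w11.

-1 1 -1/2 -1/2

obs A: pose=(8,4,E) → sL=1/5, sR=1/5, mL=0, mR=-1/5
obs B: pose=(-5,-3,W) → sL=45/58, sR=45/16, mL=945/464, mR=-1665/928
sensor matrix S = [[1/5, 1/5], [45/58, 45/16]]; det S = 189/464
solve [mL_A; mL_B] = S·[w00; w01] and [mR_A; mR_B] = S·[w10; w11]:
  w00 = -1, w01 = 1, w10 = -1/2, w11 = -1/2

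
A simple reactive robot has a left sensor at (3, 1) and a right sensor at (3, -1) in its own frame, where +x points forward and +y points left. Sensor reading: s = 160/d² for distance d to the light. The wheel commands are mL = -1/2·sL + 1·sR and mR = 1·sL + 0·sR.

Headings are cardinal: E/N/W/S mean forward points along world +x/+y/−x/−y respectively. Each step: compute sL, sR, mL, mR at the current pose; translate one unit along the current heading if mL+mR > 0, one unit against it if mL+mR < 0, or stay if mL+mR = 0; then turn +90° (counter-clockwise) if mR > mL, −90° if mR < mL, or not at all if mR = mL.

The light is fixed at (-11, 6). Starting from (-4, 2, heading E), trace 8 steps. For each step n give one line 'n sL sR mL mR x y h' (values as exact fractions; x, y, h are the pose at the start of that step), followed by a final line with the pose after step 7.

0 160/109 32/25 1488/2725 160/109 -4 2 E
1 16/5 80/41 72/205 16/5 -3 2 N
2 160/41 160/29 4240/1189 160/41 -3 3 W
3 8/5 20/9 64/45 8/5 -4 3 S
4 160/109 32/25 1488/2725 160/109 -4 2 E
5 16/5 80/41 72/205 16/5 -3 2 N
6 160/41 160/29 4240/1189 160/41 -3 3 W
7 8/5 20/9 64/45 8/5 -4 3 S
final -4 2 E

n=0: pose=(-4,2,E); sL=160/109, sR=32/25; mL=1488/2725, mR=160/109; mL+mR=5488/2725 → advance +1; mR−mL=2512/2725 → turn +1·90°
n=1: pose=(-3,2,N); sL=16/5, sR=80/41; mL=72/205, mR=16/5; mL+mR=728/205 → advance +1; mR−mL=584/205 → turn +1·90°
n=2: pose=(-3,3,W); sL=160/41, sR=160/29; mL=4240/1189, mR=160/41; mL+mR=8880/1189 → advance +1; mR−mL=400/1189 → turn +1·90°
n=3: pose=(-4,3,S); sL=8/5, sR=20/9; mL=64/45, mR=8/5; mL+mR=136/45 → advance +1; mR−mL=8/45 → turn +1·90°
n=4: pose=(-4,2,E); sL=160/109, sR=32/25; mL=1488/2725, mR=160/109; mL+mR=5488/2725 → advance +1; mR−mL=2512/2725 → turn +1·90°
n=5: pose=(-3,2,N); sL=16/5, sR=80/41; mL=72/205, mR=16/5; mL+mR=728/205 → advance +1; mR−mL=584/205 → turn +1·90°
n=6: pose=(-3,3,W); sL=160/41, sR=160/29; mL=4240/1189, mR=160/41; mL+mR=8880/1189 → advance +1; mR−mL=400/1189 → turn +1·90°
n=7: pose=(-4,3,S); sL=8/5, sR=20/9; mL=64/45, mR=8/5; mL+mR=136/45 → advance +1; mR−mL=8/45 → turn +1·90°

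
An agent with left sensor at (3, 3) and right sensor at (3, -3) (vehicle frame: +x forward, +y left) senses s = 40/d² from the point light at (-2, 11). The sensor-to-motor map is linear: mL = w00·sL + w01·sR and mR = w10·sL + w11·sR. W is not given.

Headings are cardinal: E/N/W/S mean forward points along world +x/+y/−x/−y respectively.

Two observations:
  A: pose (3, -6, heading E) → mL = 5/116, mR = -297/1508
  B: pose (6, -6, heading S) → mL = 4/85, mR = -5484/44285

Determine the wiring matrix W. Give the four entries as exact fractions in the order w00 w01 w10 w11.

0 1/2 -1 -1/2

obs A: pose=(3,-6,E) → sL=2/13, sR=5/58, mL=5/116, mR=-297/1508
obs B: pose=(6,-6,S) → sL=40/521, sR=8/85, mL=4/85, mR=-5484/44285
sensor matrix S = [[2/13, 5/58], [40/521, 8/85]]; det S = 131244/16695445
solve [mL_A; mL_B] = S·[w00; w01] and [mR_A; mR_B] = S·[w10; w11]:
  w00 = 0, w01 = 1/2, w10 = -1, w11 = -1/2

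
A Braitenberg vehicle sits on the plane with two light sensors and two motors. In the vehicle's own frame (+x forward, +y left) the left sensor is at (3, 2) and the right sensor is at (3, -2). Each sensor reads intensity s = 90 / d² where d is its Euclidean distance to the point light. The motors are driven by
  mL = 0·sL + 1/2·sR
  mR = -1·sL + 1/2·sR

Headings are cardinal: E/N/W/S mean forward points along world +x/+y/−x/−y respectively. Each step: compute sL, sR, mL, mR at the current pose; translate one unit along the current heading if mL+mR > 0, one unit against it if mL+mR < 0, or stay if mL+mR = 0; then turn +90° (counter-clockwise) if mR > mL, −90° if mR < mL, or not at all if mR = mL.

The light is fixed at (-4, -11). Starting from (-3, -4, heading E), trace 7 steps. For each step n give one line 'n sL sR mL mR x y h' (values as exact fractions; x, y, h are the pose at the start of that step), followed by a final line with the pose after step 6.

0 90/97 90/41 45/41 675/3977 -3 -4 E
1 45/16 45/8 45/16 0 -2 -4 S
2 90/17 18/13 9/13 -1017/221 -2 -5 W
3 45/41 45/53 45/106 -2925/4346 -1 -5 N
4 18/17 2 1 -1/17 -1 -6 E
5 9/4 45/4 45/8 27/8 0 -6 S
6 18 90/37 45/37 -621/37 0 -7 W
final 1 -7 N

n=0: pose=(-3,-4,E); sL=90/97, sR=90/41; mL=45/41, mR=675/3977; mL+mR=5040/3977 → advance +1; mR−mL=-90/97 → turn -1·90°
n=1: pose=(-2,-4,S); sL=45/16, sR=45/8; mL=45/16, mR=0; mL+mR=45/16 → advance +1; mR−mL=-45/16 → turn -1·90°
n=2: pose=(-2,-5,W); sL=90/17, sR=18/13; mL=9/13, mR=-1017/221; mL+mR=-864/221 → advance -1; mR−mL=-90/17 → turn -1·90°
n=3: pose=(-1,-5,N); sL=45/41, sR=45/53; mL=45/106, mR=-2925/4346; mL+mR=-540/2173 → advance -1; mR−mL=-45/41 → turn -1·90°
n=4: pose=(-1,-6,E); sL=18/17, sR=2; mL=1, mR=-1/17; mL+mR=16/17 → advance +1; mR−mL=-18/17 → turn -1·90°
n=5: pose=(0,-6,S); sL=9/4, sR=45/4; mL=45/8, mR=27/8; mL+mR=9 → advance +1; mR−mL=-9/4 → turn -1·90°
n=6: pose=(0,-7,W); sL=18, sR=90/37; mL=45/37, mR=-621/37; mL+mR=-576/37 → advance -1; mR−mL=-18 → turn -1·90°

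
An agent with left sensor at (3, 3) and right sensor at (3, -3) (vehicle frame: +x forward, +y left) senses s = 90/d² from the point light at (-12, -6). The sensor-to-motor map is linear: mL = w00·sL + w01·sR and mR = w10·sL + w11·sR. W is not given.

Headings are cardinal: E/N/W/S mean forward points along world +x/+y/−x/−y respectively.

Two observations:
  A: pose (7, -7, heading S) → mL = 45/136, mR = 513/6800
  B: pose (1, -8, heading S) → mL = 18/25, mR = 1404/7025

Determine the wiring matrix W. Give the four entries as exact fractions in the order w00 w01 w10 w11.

0 1 -1/2 1/2

obs A: pose=(7,-7,S) → sL=9/50, sR=45/136, mL=45/136, mR=513/6800
obs B: pose=(1,-8,S) → sL=90/281, sR=18/25, mL=18/25, mR=1404/7025
sensor matrix S = [[9/50, 45/136], [90/281, 18/25]]; det S = 282123/11942500
solve [mL_A; mL_B] = S·[w00; w01] and [mR_A; mR_B] = S·[w10; w11]:
  w00 = 0, w01 = 1, w10 = -1/2, w11 = 1/2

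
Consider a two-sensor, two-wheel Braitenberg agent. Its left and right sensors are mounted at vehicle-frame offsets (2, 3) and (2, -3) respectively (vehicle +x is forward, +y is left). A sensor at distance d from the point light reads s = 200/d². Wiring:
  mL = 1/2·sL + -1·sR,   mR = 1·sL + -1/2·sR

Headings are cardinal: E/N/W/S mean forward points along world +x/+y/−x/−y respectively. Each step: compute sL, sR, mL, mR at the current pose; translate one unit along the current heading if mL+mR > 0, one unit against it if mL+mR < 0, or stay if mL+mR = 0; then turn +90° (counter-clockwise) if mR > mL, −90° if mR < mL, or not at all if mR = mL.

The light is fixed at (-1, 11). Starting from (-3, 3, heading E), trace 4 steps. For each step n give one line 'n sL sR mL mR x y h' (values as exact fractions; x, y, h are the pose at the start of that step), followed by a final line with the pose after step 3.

n=0: pose=(-3,3,E); sL=8, sR=200/121; mL=284/121, mR=868/121; mL+mR=1152/121 → advance +1; mR−mL=584/121 → turn +1·90°
n=1: pose=(-2,3,N); sL=50/13, sR=5; mL=-40/13, mR=35/26; mL+mR=-45/26 → advance -1; mR−mL=115/26 → turn +1·90°
n=2: pose=(-2,2,W); sL=200/153, sR=40/9; mL=-580/153, mR=-140/153; mL+mR=-80/17 → advance -1; mR−mL=440/153 → turn +1·90°
n=3: pose=(-1,2,S); sL=20/13, sR=20/13; mL=-10/13, mR=10/13; mL+mR=0 → advance +0; mR−mL=20/13 → turn +1·90°

0 8 200/121 284/121 868/121 -3 3 E
1 50/13 5 -40/13 35/26 -2 3 N
2 200/153 40/9 -580/153 -140/153 -2 2 W
3 20/13 20/13 -10/13 10/13 -1 2 S
final -1 2 E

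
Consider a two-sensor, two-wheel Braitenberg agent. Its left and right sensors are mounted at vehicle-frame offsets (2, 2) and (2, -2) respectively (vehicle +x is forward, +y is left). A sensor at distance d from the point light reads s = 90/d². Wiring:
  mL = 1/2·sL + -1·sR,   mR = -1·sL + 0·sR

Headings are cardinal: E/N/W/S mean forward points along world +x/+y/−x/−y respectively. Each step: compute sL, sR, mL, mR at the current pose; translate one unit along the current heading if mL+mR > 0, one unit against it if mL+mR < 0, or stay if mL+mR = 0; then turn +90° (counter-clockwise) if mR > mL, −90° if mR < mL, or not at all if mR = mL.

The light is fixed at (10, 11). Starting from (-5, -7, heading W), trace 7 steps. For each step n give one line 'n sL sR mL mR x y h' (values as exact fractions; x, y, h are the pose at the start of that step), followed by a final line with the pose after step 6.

0 90/689 18/109 -7497/75101 -90/689 -5 -7 W
1 45/256 9/40 -351/2560 -45/256 -4 -7 N
2 90/433 2/13 -281/5629 -90/433 -4 -8 E
3 9/61 9/73 -441/8906 -9/61 -5 -8 S
4 90/689 18/109 -7497/75101 -90/689 -5 -7 W
5 45/256 9/40 -351/2560 -45/256 -4 -7 N
6 90/433 2/13 -281/5629 -90/433 -4 -8 E
final -5 -8 S

n=0: pose=(-5,-7,W); sL=90/689, sR=18/109; mL=-7497/75101, mR=-90/689; mL+mR=-17307/75101 → advance -1; mR−mL=-2313/75101 → turn -1·90°
n=1: pose=(-4,-7,N); sL=45/256, sR=9/40; mL=-351/2560, mR=-45/256; mL+mR=-801/2560 → advance -1; mR−mL=-99/2560 → turn -1·90°
n=2: pose=(-4,-8,E); sL=90/433, sR=2/13; mL=-281/5629, mR=-90/433; mL+mR=-1451/5629 → advance -1; mR−mL=-889/5629 → turn -1·90°
n=3: pose=(-5,-8,S); sL=9/61, sR=9/73; mL=-441/8906, mR=-9/61; mL+mR=-1755/8906 → advance -1; mR−mL=-873/8906 → turn -1·90°
n=4: pose=(-5,-7,W); sL=90/689, sR=18/109; mL=-7497/75101, mR=-90/689; mL+mR=-17307/75101 → advance -1; mR−mL=-2313/75101 → turn -1·90°
n=5: pose=(-4,-7,N); sL=45/256, sR=9/40; mL=-351/2560, mR=-45/256; mL+mR=-801/2560 → advance -1; mR−mL=-99/2560 → turn -1·90°
n=6: pose=(-4,-8,E); sL=90/433, sR=2/13; mL=-281/5629, mR=-90/433; mL+mR=-1451/5629 → advance -1; mR−mL=-889/5629 → turn -1·90°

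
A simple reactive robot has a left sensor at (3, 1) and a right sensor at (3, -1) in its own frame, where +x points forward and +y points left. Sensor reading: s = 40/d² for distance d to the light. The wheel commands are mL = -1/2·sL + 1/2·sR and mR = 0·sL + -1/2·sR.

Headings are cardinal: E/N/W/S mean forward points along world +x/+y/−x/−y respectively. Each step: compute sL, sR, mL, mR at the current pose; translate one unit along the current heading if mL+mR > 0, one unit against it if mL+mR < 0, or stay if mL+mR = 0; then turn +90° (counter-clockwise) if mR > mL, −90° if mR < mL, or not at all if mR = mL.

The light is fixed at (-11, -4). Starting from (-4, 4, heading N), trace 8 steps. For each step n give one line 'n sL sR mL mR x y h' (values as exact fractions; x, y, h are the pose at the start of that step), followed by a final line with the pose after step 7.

n=0: pose=(-4,4,N); sL=40/157, sR=8/37; mL=-112/5809, mR=-4/37; mL+mR=-20/157 → advance -1; mR−mL=-516/5809 → turn -1·90°
n=1: pose=(-4,3,E); sL=10/41, sR=5/17; mL=35/1394, mR=-5/34; mL+mR=-5/41 → advance -1; mR−mL=-120/697 → turn -1·90°
n=2: pose=(-5,3,S); sL=8/13, sR=40/41; mL=96/533, mR=-20/41; mL+mR=-4/13 → advance -1; mR−mL=-356/533 → turn -1·90°
n=3: pose=(-5,4,W); sL=20/29, sR=4/9; mL=-32/261, mR=-2/9; mL+mR=-10/29 → advance -1; mR−mL=-26/261 → turn -1·90°
n=4: pose=(-4,4,N); sL=40/157, sR=8/37; mL=-112/5809, mR=-4/37; mL+mR=-20/157 → advance -1; mR−mL=-516/5809 → turn -1·90°
n=5: pose=(-4,3,E); sL=10/41, sR=5/17; mL=35/1394, mR=-5/34; mL+mR=-5/41 → advance -1; mR−mL=-120/697 → turn -1·90°
n=6: pose=(-5,3,S); sL=8/13, sR=40/41; mL=96/533, mR=-20/41; mL+mR=-4/13 → advance -1; mR−mL=-356/533 → turn -1·90°
n=7: pose=(-5,4,W); sL=20/29, sR=4/9; mL=-32/261, mR=-2/9; mL+mR=-10/29 → advance -1; mR−mL=-26/261 → turn -1·90°

0 40/157 8/37 -112/5809 -4/37 -4 4 N
1 10/41 5/17 35/1394 -5/34 -4 3 E
2 8/13 40/41 96/533 -20/41 -5 3 S
3 20/29 4/9 -32/261 -2/9 -5 4 W
4 40/157 8/37 -112/5809 -4/37 -4 4 N
5 10/41 5/17 35/1394 -5/34 -4 3 E
6 8/13 40/41 96/533 -20/41 -5 3 S
7 20/29 4/9 -32/261 -2/9 -5 4 W
final -4 4 N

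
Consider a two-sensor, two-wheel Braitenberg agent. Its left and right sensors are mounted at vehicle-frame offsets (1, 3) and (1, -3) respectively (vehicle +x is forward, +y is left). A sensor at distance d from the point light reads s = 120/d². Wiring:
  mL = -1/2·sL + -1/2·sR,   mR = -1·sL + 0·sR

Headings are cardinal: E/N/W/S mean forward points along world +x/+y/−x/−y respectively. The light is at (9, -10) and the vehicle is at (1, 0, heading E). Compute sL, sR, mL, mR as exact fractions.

60/109 60/49 -4740/5341 -60/109

left sensor world pos  = (2, 3); dL² = 218
right sensor world pos = (2, -3); dR² = 98
sL = 120/218 = 60/109
sR = 120/98 = 60/49
mL = -1/2·sL + -1/2·sR = -4740/5341
mR = -1·sL + 0·sR = -60/109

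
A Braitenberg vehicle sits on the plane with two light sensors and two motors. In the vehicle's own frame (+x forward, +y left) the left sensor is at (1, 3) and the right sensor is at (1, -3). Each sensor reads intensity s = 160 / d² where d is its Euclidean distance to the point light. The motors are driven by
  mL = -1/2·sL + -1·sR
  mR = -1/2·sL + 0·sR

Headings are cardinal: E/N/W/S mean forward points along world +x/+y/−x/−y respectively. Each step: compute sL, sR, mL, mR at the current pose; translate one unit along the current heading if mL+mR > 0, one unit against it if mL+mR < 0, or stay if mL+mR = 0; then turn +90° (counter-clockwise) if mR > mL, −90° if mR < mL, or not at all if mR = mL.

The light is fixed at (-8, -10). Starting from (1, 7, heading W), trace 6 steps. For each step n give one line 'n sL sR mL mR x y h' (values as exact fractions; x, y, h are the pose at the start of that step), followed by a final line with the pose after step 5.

n=0: pose=(1,7,W); sL=8/13, sR=10/29; mL=-246/377, mR=-4/13; mL+mR=-362/377 → advance -1; mR−mL=10/29 → turn +1·90°
n=1: pose=(2,7,S); sL=32/85, sR=32/61; mL=-3696/5185, mR=-16/85; mL+mR=-4672/5185 → advance -1; mR−mL=32/61 → turn +1·90°
n=2: pose=(2,8,E); sL=80/281, sR=80/173; mL=-29400/48613, mR=-40/281; mL+mR=-36320/48613 → advance -1; mR−mL=80/173 → turn +1·90°
n=3: pose=(1,8,N); sL=160/397, sR=32/101; mL=-20784/40097, mR=-80/397; mL+mR=-28864/40097 → advance -1; mR−mL=32/101 → turn +1·90°
n=4: pose=(1,7,W); sL=8/13, sR=10/29; mL=-246/377, mR=-4/13; mL+mR=-362/377 → advance -1; mR−mL=10/29 → turn +1·90°
n=5: pose=(2,7,S); sL=32/85, sR=32/61; mL=-3696/5185, mR=-16/85; mL+mR=-4672/5185 → advance -1; mR−mL=32/61 → turn +1·90°

0 8/13 10/29 -246/377 -4/13 1 7 W
1 32/85 32/61 -3696/5185 -16/85 2 7 S
2 80/281 80/173 -29400/48613 -40/281 2 8 E
3 160/397 32/101 -20784/40097 -80/397 1 8 N
4 8/13 10/29 -246/377 -4/13 1 7 W
5 32/85 32/61 -3696/5185 -16/85 2 7 S
final 2 8 E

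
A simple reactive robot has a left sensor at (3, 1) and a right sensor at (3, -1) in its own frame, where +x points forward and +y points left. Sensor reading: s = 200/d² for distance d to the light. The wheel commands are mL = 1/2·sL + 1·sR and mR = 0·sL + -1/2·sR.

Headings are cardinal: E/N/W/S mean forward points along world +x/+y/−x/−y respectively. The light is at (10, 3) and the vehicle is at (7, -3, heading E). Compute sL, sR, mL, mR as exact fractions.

8 200/49 396/49 -100/49

left sensor world pos  = (10, -2); dL² = 25
right sensor world pos = (10, -4); dR² = 49
sL = 200/25 = 8
sR = 200/49 = 200/49
mL = 1/2·sL + 1·sR = 396/49
mR = 0·sL + -1/2·sR = -100/49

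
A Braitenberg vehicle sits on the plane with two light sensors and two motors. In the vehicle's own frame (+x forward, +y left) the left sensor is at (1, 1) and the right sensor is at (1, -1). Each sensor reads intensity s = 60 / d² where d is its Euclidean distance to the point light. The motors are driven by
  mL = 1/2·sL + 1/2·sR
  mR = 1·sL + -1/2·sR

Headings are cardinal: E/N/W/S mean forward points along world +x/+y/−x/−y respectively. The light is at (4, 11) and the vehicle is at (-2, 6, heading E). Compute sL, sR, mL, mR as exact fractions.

60/41 60/61 3060/2501 2430/2501

left sensor world pos  = (-1, 7); dL² = 41
right sensor world pos = (-1, 5); dR² = 61
sL = 60/41 = 60/41
sR = 60/61 = 60/61
mL = 1/2·sL + 1/2·sR = 3060/2501
mR = 1·sL + -1/2·sR = 2430/2501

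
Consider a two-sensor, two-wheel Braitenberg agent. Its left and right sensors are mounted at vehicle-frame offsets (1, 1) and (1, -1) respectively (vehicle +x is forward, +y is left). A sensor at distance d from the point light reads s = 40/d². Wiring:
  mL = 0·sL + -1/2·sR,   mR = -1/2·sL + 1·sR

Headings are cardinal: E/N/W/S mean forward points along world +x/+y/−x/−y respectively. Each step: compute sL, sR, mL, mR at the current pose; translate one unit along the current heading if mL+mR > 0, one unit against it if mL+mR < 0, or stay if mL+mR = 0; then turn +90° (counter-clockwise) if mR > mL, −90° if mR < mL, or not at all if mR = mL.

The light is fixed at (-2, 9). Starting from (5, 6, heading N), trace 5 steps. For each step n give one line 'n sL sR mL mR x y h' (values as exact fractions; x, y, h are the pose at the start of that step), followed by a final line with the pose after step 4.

n=0: pose=(5,6,N); sL=1, sR=10/17; mL=-5/17, mR=3/34; mL+mR=-7/34 → advance -1; mR−mL=13/34 → turn +1·90°
n=1: pose=(5,5,W); sL=40/61, sR=8/9; mL=-4/9, mR=308/549; mL+mR=64/549 → advance +1; mR−mL=184/183 → turn +1·90°
n=2: pose=(4,5,S); sL=20/37, sR=4/5; mL=-2/5, mR=98/185; mL+mR=24/185 → advance +1; mR−mL=172/185 → turn +1·90°
n=3: pose=(4,4,E); sL=8/13, sR=8/17; mL=-4/17, mR=36/221; mL+mR=-16/221 → advance -1; mR−mL=88/221 → turn +1·90°
n=4: pose=(3,4,N); sL=5/4, sR=10/13; mL=-5/13, mR=15/104; mL+mR=-25/104 → advance -1; mR−mL=55/104 → turn +1·90°

0 1 10/17 -5/17 3/34 5 6 N
1 40/61 8/9 -4/9 308/549 5 5 W
2 20/37 4/5 -2/5 98/185 4 5 S
3 8/13 8/17 -4/17 36/221 4 4 E
4 5/4 10/13 -5/13 15/104 3 4 N
final 3 3 W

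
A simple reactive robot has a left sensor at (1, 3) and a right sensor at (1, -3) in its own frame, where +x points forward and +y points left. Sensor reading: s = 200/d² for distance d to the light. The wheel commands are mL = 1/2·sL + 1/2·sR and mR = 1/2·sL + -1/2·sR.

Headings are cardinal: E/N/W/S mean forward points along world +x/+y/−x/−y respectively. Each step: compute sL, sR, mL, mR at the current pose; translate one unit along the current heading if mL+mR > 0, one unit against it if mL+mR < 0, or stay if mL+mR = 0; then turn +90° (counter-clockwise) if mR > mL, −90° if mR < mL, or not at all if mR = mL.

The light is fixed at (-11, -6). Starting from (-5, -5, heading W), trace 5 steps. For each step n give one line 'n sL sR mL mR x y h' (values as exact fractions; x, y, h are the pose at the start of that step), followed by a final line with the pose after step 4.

n=0: pose=(-5,-5,W); sL=200/29, sR=200/41; mL=7000/1189, mR=1200/1189; mL+mR=200/29 → advance +1; mR−mL=-200/41 → turn -1·90°
n=1: pose=(-6,-5,N); sL=25, sR=50/17; mL=475/34, mR=375/34; mL+mR=25 → advance +1; mR−mL=-50/17 → turn -1·90°
n=2: pose=(-6,-4,E); sL=200/61, sR=200/37; mL=9800/2257, mR=-2400/2257; mL+mR=200/61 → advance +1; mR−mL=-200/37 → turn -1·90°
n=3: pose=(-5,-4,S); sL=100/41, sR=20; mL=460/41, mR=-360/41; mL+mR=100/41 → advance +1; mR−mL=-20 → turn -1·90°
n=4: pose=(-5,-5,W); sL=200/29, sR=200/41; mL=7000/1189, mR=1200/1189; mL+mR=200/29 → advance +1; mR−mL=-200/41 → turn -1·90°

0 200/29 200/41 7000/1189 1200/1189 -5 -5 W
1 25 50/17 475/34 375/34 -6 -5 N
2 200/61 200/37 9800/2257 -2400/2257 -6 -4 E
3 100/41 20 460/41 -360/41 -5 -4 S
4 200/29 200/41 7000/1189 1200/1189 -5 -5 W
final -6 -5 N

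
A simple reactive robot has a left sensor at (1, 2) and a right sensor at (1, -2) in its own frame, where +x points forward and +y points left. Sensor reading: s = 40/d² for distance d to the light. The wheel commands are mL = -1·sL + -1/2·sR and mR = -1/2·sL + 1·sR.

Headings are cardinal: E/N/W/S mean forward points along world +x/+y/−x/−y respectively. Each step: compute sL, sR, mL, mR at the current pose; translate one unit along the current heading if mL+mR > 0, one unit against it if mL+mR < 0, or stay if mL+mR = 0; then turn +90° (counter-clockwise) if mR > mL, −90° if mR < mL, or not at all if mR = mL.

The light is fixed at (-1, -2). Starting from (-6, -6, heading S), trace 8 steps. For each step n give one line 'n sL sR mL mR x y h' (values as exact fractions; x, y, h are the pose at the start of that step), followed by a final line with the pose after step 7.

0 20/17 20/37 -910/629 -30/629 -6 -6 S
1 40/17 40/41 -1980/697 -140/697 -6 -5 E
2 10/17 2 -27/17 29/17 -7 -5 N
3 8/13 40/49 -652/637 324/637 -7 -4 W
4 20/9 20/29 -670/261 -110/261 -6 -4 S
5 40/17 8/5 -268/85 36/85 -6 -3 E
6 5/8 5/2 -15/8 35/16 -7 -3 N
7 40/53 40/53 -60/53 20/53 -7 -2 W
final -6 -2 S

n=0: pose=(-6,-6,S); sL=20/17, sR=20/37; mL=-910/629, mR=-30/629; mL+mR=-940/629 → advance -1; mR−mL=880/629 → turn +1·90°
n=1: pose=(-6,-5,E); sL=40/17, sR=40/41; mL=-1980/697, mR=-140/697; mL+mR=-2120/697 → advance -1; mR−mL=1840/697 → turn +1·90°
n=2: pose=(-7,-5,N); sL=10/17, sR=2; mL=-27/17, mR=29/17; mL+mR=2/17 → advance +1; mR−mL=56/17 → turn +1·90°
n=3: pose=(-7,-4,W); sL=8/13, sR=40/49; mL=-652/637, mR=324/637; mL+mR=-328/637 → advance -1; mR−mL=976/637 → turn +1·90°
n=4: pose=(-6,-4,S); sL=20/9, sR=20/29; mL=-670/261, mR=-110/261; mL+mR=-260/87 → advance -1; mR−mL=560/261 → turn +1·90°
n=5: pose=(-6,-3,E); sL=40/17, sR=8/5; mL=-268/85, mR=36/85; mL+mR=-232/85 → advance -1; mR−mL=304/85 → turn +1·90°
n=6: pose=(-7,-3,N); sL=5/8, sR=5/2; mL=-15/8, mR=35/16; mL+mR=5/16 → advance +1; mR−mL=65/16 → turn +1·90°
n=7: pose=(-7,-2,W); sL=40/53, sR=40/53; mL=-60/53, mR=20/53; mL+mR=-40/53 → advance -1; mR−mL=80/53 → turn +1·90°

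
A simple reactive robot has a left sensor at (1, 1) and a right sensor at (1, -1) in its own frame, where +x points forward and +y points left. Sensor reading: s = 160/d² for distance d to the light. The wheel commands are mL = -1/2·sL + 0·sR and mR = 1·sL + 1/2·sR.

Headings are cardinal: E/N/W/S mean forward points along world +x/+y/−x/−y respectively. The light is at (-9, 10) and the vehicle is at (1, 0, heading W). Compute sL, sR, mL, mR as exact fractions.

80/101 80/81 -40/101 10520/8181

left sensor world pos  = (0, -1); dL² = 202
right sensor world pos = (0, 1); dR² = 162
sL = 160/202 = 80/101
sR = 160/162 = 80/81
mL = -1/2·sL + 0·sR = -40/101
mR = 1·sL + 1/2·sR = 10520/8181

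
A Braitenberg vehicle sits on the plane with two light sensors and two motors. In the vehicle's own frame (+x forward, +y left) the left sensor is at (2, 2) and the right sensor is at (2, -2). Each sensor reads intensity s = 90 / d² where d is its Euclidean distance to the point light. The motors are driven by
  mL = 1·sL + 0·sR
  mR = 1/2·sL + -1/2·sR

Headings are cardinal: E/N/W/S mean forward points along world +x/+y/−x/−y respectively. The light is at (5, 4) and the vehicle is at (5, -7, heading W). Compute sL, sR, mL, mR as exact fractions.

left sensor world pos  = (3, -9); dL² = 173
right sensor world pos = (3, -5); dR² = 85
sL = 90/173 = 90/173
sR = 90/85 = 18/17
mL = 1·sL + 0·sR = 90/173
mR = 1/2·sL + -1/2·sR = -792/2941

90/173 18/17 90/173 -792/2941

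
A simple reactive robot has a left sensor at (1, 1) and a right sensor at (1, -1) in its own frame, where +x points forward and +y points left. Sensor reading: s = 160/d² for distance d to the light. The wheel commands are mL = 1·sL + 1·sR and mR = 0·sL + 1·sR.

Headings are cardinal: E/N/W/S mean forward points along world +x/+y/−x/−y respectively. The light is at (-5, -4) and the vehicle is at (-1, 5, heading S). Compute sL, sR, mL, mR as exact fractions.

160/89 160/73 25920/6497 160/73

left sensor world pos  = (0, 4); dL² = 89
right sensor world pos = (-2, 4); dR² = 73
sL = 160/89 = 160/89
sR = 160/73 = 160/73
mL = 1·sL + 1·sR = 25920/6497
mR = 0·sL + 1·sR = 160/73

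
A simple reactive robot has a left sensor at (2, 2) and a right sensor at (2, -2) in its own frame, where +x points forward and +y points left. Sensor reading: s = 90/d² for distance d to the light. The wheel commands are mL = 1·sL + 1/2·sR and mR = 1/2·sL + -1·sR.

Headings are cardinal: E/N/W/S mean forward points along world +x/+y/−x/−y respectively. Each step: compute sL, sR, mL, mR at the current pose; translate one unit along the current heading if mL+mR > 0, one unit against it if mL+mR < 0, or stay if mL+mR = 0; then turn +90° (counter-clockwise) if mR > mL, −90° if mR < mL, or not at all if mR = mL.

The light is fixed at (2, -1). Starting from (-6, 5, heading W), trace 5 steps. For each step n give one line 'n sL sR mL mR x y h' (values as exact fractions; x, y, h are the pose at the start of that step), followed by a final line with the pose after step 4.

0 45/58 45/82 4995/4756 -765/4756 -6 5 W
1 18/37 90/113 3699/4181 -2313/4181 -7 5 N
2 9/13 45/37 1251/962 -837/962 -7 6 E
3 90/61 18/25 2799/1525 27/1525 -6 6 S
4 45/58 45/82 4995/4756 -765/4756 -6 5 W
final -7 5 N

n=0: pose=(-6,5,W); sL=45/58, sR=45/82; mL=4995/4756, mR=-765/4756; mL+mR=2115/2378 → advance +1; mR−mL=-1440/1189 → turn -1·90°
n=1: pose=(-7,5,N); sL=18/37, sR=90/113; mL=3699/4181, mR=-2313/4181; mL+mR=1386/4181 → advance +1; mR−mL=-6012/4181 → turn -1·90°
n=2: pose=(-7,6,E); sL=9/13, sR=45/37; mL=1251/962, mR=-837/962; mL+mR=207/481 → advance +1; mR−mL=-1044/481 → turn -1·90°
n=3: pose=(-6,6,S); sL=90/61, sR=18/25; mL=2799/1525, mR=27/1525; mL+mR=2826/1525 → advance +1; mR−mL=-2772/1525 → turn -1·90°
n=4: pose=(-6,5,W); sL=45/58, sR=45/82; mL=4995/4756, mR=-765/4756; mL+mR=2115/2378 → advance +1; mR−mL=-1440/1189 → turn -1·90°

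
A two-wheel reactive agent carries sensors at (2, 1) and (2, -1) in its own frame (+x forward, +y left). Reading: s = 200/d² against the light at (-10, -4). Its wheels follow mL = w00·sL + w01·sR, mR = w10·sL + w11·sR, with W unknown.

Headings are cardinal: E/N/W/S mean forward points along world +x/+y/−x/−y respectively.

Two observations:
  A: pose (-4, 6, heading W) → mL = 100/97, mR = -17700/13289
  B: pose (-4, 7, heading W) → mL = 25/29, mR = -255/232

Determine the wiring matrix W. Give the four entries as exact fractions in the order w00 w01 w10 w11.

1/2 0 -1 1/2

obs A: pose=(-4,6,W) → sL=200/97, sR=200/137, mL=100/97, mR=-17700/13289
obs B: pose=(-4,7,W) → sL=50/29, sR=5/4, mL=25/29, mR=-255/232
sensor matrix S = [[200/97, 200/137], [50/29, 5/4]]; det S = 23250/385381
solve [mL_A; mL_B] = S·[w00; w01] and [mR_A; mR_B] = S·[w10; w11]:
  w00 = 1/2, w01 = 0, w10 = -1, w11 = 1/2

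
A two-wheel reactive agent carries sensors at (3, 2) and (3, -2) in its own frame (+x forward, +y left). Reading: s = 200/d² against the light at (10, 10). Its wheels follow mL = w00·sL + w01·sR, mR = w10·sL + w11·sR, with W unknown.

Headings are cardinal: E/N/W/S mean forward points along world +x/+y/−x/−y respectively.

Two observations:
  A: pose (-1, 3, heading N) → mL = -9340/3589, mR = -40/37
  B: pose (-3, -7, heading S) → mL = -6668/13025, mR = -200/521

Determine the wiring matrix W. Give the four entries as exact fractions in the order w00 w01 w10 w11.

-1/2 -1 -1 0

obs A: pose=(-1,3,N) → sL=40/37, sR=200/97, mL=-9340/3589, mR=-40/37
obs B: pose=(-3,-7,S) → sL=200/521, sR=8/25, mL=-6668/13025, mR=-200/521
sensor matrix S = [[40/37, 200/97], [200/521, 8/25]]; det S = -4165632/9349345
solve [mL_A; mL_B] = S·[w00; w01] and [mR_A; mR_B] = S·[w10; w11]:
  w00 = -1/2, w01 = -1, w10 = -1, w11 = 0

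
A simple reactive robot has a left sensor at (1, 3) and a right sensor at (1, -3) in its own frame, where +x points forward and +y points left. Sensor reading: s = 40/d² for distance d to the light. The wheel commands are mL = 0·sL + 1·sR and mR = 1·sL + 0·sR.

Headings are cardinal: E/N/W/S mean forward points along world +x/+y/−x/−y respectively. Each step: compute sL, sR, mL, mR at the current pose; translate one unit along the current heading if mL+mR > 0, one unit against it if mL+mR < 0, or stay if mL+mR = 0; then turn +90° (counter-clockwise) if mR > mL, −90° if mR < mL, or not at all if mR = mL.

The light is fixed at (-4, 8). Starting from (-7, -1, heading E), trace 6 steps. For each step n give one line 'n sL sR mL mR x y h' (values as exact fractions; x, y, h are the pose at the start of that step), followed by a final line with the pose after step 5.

0 1 10/37 10/37 1 -7 -1 E
1 40/89 8/13 8/13 40/89 -6 -1 N
2 20/13 20/61 20/61 20/13 -6 0 E
3 8/13 40/53 40/53 8/13 -5 0 N
4 5/2 2/5 2/5 5/2 -5 1 E
5 8/9 8/9 8/9 8/9 -4 1 N
final -4 2 N

n=0: pose=(-7,-1,E); sL=1, sR=10/37; mL=10/37, mR=1; mL+mR=47/37 → advance +1; mR−mL=27/37 → turn +1·90°
n=1: pose=(-6,-1,N); sL=40/89, sR=8/13; mL=8/13, mR=40/89; mL+mR=1232/1157 → advance +1; mR−mL=-192/1157 → turn -1·90°
n=2: pose=(-6,0,E); sL=20/13, sR=20/61; mL=20/61, mR=20/13; mL+mR=1480/793 → advance +1; mR−mL=960/793 → turn +1·90°
n=3: pose=(-5,0,N); sL=8/13, sR=40/53; mL=40/53, mR=8/13; mL+mR=944/689 → advance +1; mR−mL=-96/689 → turn -1·90°
n=4: pose=(-5,1,E); sL=5/2, sR=2/5; mL=2/5, mR=5/2; mL+mR=29/10 → advance +1; mR−mL=21/10 → turn +1·90°
n=5: pose=(-4,1,N); sL=8/9, sR=8/9; mL=8/9, mR=8/9; mL+mR=16/9 → advance +1; mR−mL=0 → turn +0·90°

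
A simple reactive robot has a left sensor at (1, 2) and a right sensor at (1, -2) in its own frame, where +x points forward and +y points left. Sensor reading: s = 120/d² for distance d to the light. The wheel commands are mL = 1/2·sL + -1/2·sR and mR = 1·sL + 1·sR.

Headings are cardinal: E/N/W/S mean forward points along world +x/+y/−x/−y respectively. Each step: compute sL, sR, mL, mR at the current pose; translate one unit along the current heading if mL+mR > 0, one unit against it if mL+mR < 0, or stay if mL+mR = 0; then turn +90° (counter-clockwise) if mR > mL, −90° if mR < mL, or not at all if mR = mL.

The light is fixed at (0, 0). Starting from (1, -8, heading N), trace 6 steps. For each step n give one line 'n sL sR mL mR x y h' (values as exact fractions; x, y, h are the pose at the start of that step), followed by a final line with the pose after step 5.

0 12/5 60/29 24/145 648/145 1 -8 N
1 40/27 24/5 -224/135 848/135 1 -7 W
2 30/17 30/17 0 60/17 0 -7 S
3 120/37 120/101 3840/3737 16560/3737 0 -8 E
4 12/5 60/29 24/145 648/145 1 -8 N
5 40/27 24/5 -224/135 848/135 1 -7 W
final 0 -7 S

n=0: pose=(1,-8,N); sL=12/5, sR=60/29; mL=24/145, mR=648/145; mL+mR=672/145 → advance +1; mR−mL=624/145 → turn +1·90°
n=1: pose=(1,-7,W); sL=40/27, sR=24/5; mL=-224/135, mR=848/135; mL+mR=208/45 → advance +1; mR−mL=1072/135 → turn +1·90°
n=2: pose=(0,-7,S); sL=30/17, sR=30/17; mL=0, mR=60/17; mL+mR=60/17 → advance +1; mR−mL=60/17 → turn +1·90°
n=3: pose=(0,-8,E); sL=120/37, sR=120/101; mL=3840/3737, mR=16560/3737; mL+mR=20400/3737 → advance +1; mR−mL=12720/3737 → turn +1·90°
n=4: pose=(1,-8,N); sL=12/5, sR=60/29; mL=24/145, mR=648/145; mL+mR=672/145 → advance +1; mR−mL=624/145 → turn +1·90°
n=5: pose=(1,-7,W); sL=40/27, sR=24/5; mL=-224/135, mR=848/135; mL+mR=208/45 → advance +1; mR−mL=1072/135 → turn +1·90°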